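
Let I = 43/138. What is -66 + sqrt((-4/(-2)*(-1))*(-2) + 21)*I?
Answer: -8893/138 ≈ -64.442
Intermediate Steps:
I = 43/138 (I = 43*(1/138) = 43/138 ≈ 0.31159)
-66 + sqrt((-4/(-2)*(-1))*(-2) + 21)*I = -66 + sqrt((-4/(-2)*(-1))*(-2) + 21)*(43/138) = -66 + sqrt((-4*(-1/2)*(-1))*(-2) + 21)*(43/138) = -66 + sqrt((2*(-1))*(-2) + 21)*(43/138) = -66 + sqrt(-2*(-2) + 21)*(43/138) = -66 + sqrt(4 + 21)*(43/138) = -66 + sqrt(25)*(43/138) = -66 + 5*(43/138) = -66 + 215/138 = -8893/138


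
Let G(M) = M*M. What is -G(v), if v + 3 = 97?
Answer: -8836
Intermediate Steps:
v = 94 (v = -3 + 97 = 94)
G(M) = M**2
-G(v) = -1*94**2 = -1*8836 = -8836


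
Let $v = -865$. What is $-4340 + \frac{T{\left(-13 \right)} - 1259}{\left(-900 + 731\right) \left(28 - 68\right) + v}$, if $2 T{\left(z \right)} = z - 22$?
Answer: $- \frac{17057051}{3930} \approx -4340.2$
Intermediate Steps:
$T{\left(z \right)} = -11 + \frac{z}{2}$ ($T{\left(z \right)} = \frac{z - 22}{2} = \frac{-22 + z}{2} = -11 + \frac{z}{2}$)
$-4340 + \frac{T{\left(-13 \right)} - 1259}{\left(-900 + 731\right) \left(28 - 68\right) + v} = -4340 + \frac{\left(-11 + \frac{1}{2} \left(-13\right)\right) - 1259}{\left(-900 + 731\right) \left(28 - 68\right) - 865} = -4340 + \frac{\left(-11 - \frac{13}{2}\right) - 1259}{\left(-169\right) \left(-40\right) - 865} = -4340 + \frac{- \frac{35}{2} - 1259}{6760 - 865} = -4340 - \frac{2553}{2 \cdot 5895} = -4340 - \frac{851}{3930} = - \frac{17057051}{3930}$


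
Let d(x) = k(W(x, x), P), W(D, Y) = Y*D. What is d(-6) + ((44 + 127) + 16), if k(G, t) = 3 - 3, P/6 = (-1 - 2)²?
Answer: 187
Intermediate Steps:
P = 54 (P = 6*(-1 - 2)² = 6*(-3)² = 6*9 = 54)
W(D, Y) = D*Y
k(G, t) = 0
d(x) = 0
d(-6) + ((44 + 127) + 16) = 0 + ((44 + 127) + 16) = 0 + (171 + 16) = 0 + 187 = 187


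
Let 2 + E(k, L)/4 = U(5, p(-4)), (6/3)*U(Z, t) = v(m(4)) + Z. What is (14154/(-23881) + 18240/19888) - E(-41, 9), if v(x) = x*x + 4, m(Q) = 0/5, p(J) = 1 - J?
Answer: -26109992/2698553 ≈ -9.6756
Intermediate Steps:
m(Q) = 0 (m(Q) = 0*(⅕) = 0)
v(x) = 4 + x² (v(x) = x² + 4 = 4 + x²)
U(Z, t) = 2 + Z/2 (U(Z, t) = ((4 + 0²) + Z)/2 = ((4 + 0) + Z)/2 = (4 + Z)/2 = 2 + Z/2)
E(k, L) = 10 (E(k, L) = -8 + 4*(2 + (½)*5) = -8 + 4*(2 + 5/2) = -8 + 4*(9/2) = -8 + 18 = 10)
(14154/(-23881) + 18240/19888) - E(-41, 9) = (14154/(-23881) + 18240/19888) - 1*10 = (14154*(-1/23881) + 18240*(1/19888)) - 10 = (-14154/23881 + 1140/1243) - 10 = 875538/2698553 - 10 = -26109992/2698553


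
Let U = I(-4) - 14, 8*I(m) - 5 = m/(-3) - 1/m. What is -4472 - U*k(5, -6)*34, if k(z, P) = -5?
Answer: -322181/48 ≈ -6712.1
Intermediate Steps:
I(m) = 5/8 - 1/(8*m) - m/24 (I(m) = 5/8 + (m/(-3) - 1/m)/8 = 5/8 + (m*(-1/3) - 1/m)/8 = 5/8 + (-m/3 - 1/m)/8 = 5/8 + (-1/m - m/3)/8 = 5/8 + (-1/(8*m) - m/24) = 5/8 - 1/(8*m) - m/24)
U = -1265/96 (U = (1/24)*(-3 - 1*(-4)*(-15 - 4))/(-4) - 14 = (1/24)*(-1/4)*(-3 - 1*(-4)*(-19)) - 14 = (1/24)*(-1/4)*(-3 - 76) - 14 = (1/24)*(-1/4)*(-79) - 14 = 79/96 - 14 = -1265/96 ≈ -13.177)
-4472 - U*k(5, -6)*34 = -4472 - (-1265/96*(-5))*34 = -4472 - 6325*34/96 = -4472 - 1*107525/48 = -4472 - 107525/48 = -322181/48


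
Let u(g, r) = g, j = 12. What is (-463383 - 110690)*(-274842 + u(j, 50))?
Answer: 157772482590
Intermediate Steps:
(-463383 - 110690)*(-274842 + u(j, 50)) = (-463383 - 110690)*(-274842 + 12) = -574073*(-274830) = 157772482590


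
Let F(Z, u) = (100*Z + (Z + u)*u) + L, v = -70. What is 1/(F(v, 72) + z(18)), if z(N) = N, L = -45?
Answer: -1/6883 ≈ -0.00014529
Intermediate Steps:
F(Z, u) = -45 + 100*Z + u*(Z + u) (F(Z, u) = (100*Z + (Z + u)*u) - 45 = (100*Z + u*(Z + u)) - 45 = -45 + 100*Z + u*(Z + u))
1/(F(v, 72) + z(18)) = 1/((-45 + 72² + 100*(-70) - 70*72) + 18) = 1/((-45 + 5184 - 7000 - 5040) + 18) = 1/(-6901 + 18) = 1/(-6883) = -1/6883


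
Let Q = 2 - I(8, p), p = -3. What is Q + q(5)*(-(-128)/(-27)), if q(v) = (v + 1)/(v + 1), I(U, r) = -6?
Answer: 88/27 ≈ 3.2593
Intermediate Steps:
q(v) = 1 (q(v) = (1 + v)/(1 + v) = 1)
Q = 8 (Q = 2 - 1*(-6) = 2 + 6 = 8)
Q + q(5)*(-(-128)/(-27)) = 8 + 1*(-(-128)/(-27)) = 8 + 1*(-(-128)*(-1)/27) = 8 + 1*(-1*128/27) = 8 + 1*(-128/27) = 8 - 128/27 = 88/27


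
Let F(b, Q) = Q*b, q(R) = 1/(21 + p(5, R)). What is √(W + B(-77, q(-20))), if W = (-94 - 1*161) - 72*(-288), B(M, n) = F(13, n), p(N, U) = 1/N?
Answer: √230131406/106 ≈ 143.11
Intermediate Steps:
q(R) = 5/106 (q(R) = 1/(21 + 1/5) = 1/(21 + ⅕) = 1/(106/5) = 5/106)
B(M, n) = 13*n (B(M, n) = n*13 = 13*n)
W = 20481 (W = (-94 - 161) + 20736 = -255 + 20736 = 20481)
√(W + B(-77, q(-20))) = √(20481 + 13*(5/106)) = √(20481 + 65/106) = √(2171051/106) = √230131406/106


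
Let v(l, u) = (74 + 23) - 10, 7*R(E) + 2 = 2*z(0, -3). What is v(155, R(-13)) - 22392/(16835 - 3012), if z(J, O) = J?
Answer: 1180209/13823 ≈ 85.380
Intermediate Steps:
R(E) = -2/7 (R(E) = -2/7 + (2*0)/7 = -2/7 + (⅐)*0 = -2/7 + 0 = -2/7)
v(l, u) = 87 (v(l, u) = 97 - 10 = 87)
v(155, R(-13)) - 22392/(16835 - 3012) = 87 - 22392/(16835 - 3012) = 87 - 22392/13823 = 1180209/13823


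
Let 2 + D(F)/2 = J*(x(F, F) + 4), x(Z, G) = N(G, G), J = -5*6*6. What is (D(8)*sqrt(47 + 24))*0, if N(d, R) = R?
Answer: 0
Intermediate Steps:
J = -180 (J = -30*6 = -180)
x(Z, G) = G
D(F) = -1444 - 360*F (D(F) = -4 + 2*(-180*(F + 4)) = -4 + 2*(-180*(4 + F)) = -4 + 2*(-720 - 180*F) = -4 + (-1440 - 360*F) = -1444 - 360*F)
(D(8)*sqrt(47 + 24))*0 = ((-1444 - 360*8)*sqrt(47 + 24))*0 = ((-1444 - 2880)*sqrt(71))*0 = -4324*sqrt(71)*0 = 0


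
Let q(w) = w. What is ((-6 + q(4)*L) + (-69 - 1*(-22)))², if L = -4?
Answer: 4761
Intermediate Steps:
((-6 + q(4)*L) + (-69 - 1*(-22)))² = ((-6 + 4*(-4)) + (-69 - 1*(-22)))² = ((-6 - 16) + (-69 + 22))² = (-22 - 47)² = (-69)² = 4761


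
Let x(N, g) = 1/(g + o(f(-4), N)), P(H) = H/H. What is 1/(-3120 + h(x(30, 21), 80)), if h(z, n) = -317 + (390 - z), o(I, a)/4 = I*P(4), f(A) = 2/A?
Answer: -19/57894 ≈ -0.00032819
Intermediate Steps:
P(H) = 1
o(I, a) = 4*I (o(I, a) = 4*(I*1) = 4*I)
x(N, g) = 1/(-2 + g) (x(N, g) = 1/(g + 4*(2/(-4))) = 1/(g + 4*(2*(-1/4))) = 1/(g + 4*(-1/2)) = 1/(g - 2) = 1/(-2 + g))
h(z, n) = 73 - z
1/(-3120 + h(x(30, 21), 80)) = 1/(-3120 + (73 - 1/(-2 + 21))) = 1/(-3120 + (73 - 1/19)) = 1/(-3120 + 1386/19) = 1/(-57894/19) = -19/57894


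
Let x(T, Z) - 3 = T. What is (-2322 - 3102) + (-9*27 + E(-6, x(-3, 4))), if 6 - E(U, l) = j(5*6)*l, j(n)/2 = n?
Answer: -5661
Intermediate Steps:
x(T, Z) = 3 + T
j(n) = 2*n
E(U, l) = 6 - 60*l (E(U, l) = 6 - 2*(5*6)*l = 6 - 2*30*l = 6 - 60*l)
(-2322 - 3102) + (-9*27 + E(-6, x(-3, 4))) = (-2322 - 3102) + (-9*27 + (6 - 60*(3 - 3))) = -5424 + (-243 + (6 - 60*0)) = -5424 + (-243 + (6 + 0)) = -5424 + (-243 + 6) = -5424 - 237 = -5661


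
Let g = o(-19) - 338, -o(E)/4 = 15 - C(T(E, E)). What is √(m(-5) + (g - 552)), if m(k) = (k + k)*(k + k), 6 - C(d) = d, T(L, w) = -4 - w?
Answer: I*√886 ≈ 29.766*I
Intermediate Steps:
C(d) = 6 - d
o(E) = -20 + 4*E (o(E) = -4*(15 - (6 - (-4 - E))) = -4*(15 - (6 + (4 + E))) = -4*(15 - (10 + E)) = -4*(15 + (-10 - E)) = -4*(5 - E) = -20 + 4*E)
m(k) = 4*k² (m(k) = (2*k)*(2*k) = 4*k²)
g = -434 (g = (-20 + 4*(-19)) - 338 = (-20 - 76) - 338 = -96 - 338 = -434)
√(m(-5) + (g - 552)) = √(4*(-5)² + (-434 - 552)) = √(4*25 - 986) = √(100 - 986) = √(-886) = I*√886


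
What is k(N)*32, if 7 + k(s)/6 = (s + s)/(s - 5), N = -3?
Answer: -1200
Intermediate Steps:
k(s) = -42 + 12*s/(-5 + s) (k(s) = -42 + 6*((s + s)/(s - 5)) = -42 + 6*((2*s)/(-5 + s)) = -42 + 6*(2*s/(-5 + s)) = -42 + 12*s/(-5 + s))
k(N)*32 = (30*(7 - 1*(-3))/(-5 - 3))*32 = (30*(7 + 3)/(-8))*32 = (30*(-⅛)*10)*32 = -75/2*32 = -1200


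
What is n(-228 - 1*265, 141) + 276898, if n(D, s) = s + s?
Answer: 277180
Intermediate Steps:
n(D, s) = 2*s
n(-228 - 1*265, 141) + 276898 = 2*141 + 276898 = 282 + 276898 = 277180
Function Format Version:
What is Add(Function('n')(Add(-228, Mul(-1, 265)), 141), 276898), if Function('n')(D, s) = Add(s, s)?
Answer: 277180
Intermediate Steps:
Function('n')(D, s) = Mul(2, s)
Add(Function('n')(Add(-228, Mul(-1, 265)), 141), 276898) = Add(Mul(2, 141), 276898) = Add(282, 276898) = 277180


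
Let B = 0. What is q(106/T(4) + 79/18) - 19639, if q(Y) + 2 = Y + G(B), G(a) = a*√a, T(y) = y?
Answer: -176491/9 ≈ -19610.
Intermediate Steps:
G(a) = a^(3/2)
q(Y) = -2 + Y (q(Y) = -2 + (Y + 0^(3/2)) = -2 + (Y + 0) = -2 + Y)
q(106/T(4) + 79/18) - 19639 = (-2 + (106/4 + 79/18)) - 19639 = (-2 + (106*(¼) + 79*(1/18))) - 19639 = (-2 + (53/2 + 79/18)) - 19639 = (-2 + 278/9) - 19639 = 260/9 - 19639 = -176491/9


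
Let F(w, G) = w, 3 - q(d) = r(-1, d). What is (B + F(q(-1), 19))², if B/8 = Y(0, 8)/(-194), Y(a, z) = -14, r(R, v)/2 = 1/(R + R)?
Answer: 197136/9409 ≈ 20.952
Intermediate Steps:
r(R, v) = 1/R (r(R, v) = 2/(R + R) = 2/((2*R)) = 2*(1/(2*R)) = 1/R)
B = 56/97 (B = 8*(-14/(-194)) = 8*(-14*(-1/194)) = 8*(7/97) = 56/97 ≈ 0.57732)
q(d) = 4 (q(d) = 3 - 1/(-1) = 3 - 1*(-1) = 3 + 1 = 4)
(B + F(q(-1), 19))² = (56/97 + 4)² = (444/97)² = 197136/9409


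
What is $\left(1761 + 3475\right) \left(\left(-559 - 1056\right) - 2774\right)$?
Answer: $-22980804$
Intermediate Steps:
$\left(1761 + 3475\right) \left(\left(-559 - 1056\right) - 2774\right) = 5236 \left(-1615 - 2774\right) = 5236 \left(-4389\right) = -22980804$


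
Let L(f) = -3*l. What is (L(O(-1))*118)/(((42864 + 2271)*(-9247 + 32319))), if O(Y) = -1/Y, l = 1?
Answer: -1/2941680 ≈ -3.3994e-7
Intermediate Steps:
L(f) = -3 (L(f) = -3*1 = -3)
(L(O(-1))*118)/(((42864 + 2271)*(-9247 + 32319))) = (-3*118)/(((42864 + 2271)*(-9247 + 32319))) = -354/(45135*23072) = -354/1041354720 = -354*1/1041354720 = -1/2941680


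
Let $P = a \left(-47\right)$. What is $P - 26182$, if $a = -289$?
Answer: $-12599$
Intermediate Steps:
$P = 13583$ ($P = \left(-289\right) \left(-47\right) = 13583$)
$P - 26182 = 13583 - 26182 = -12599$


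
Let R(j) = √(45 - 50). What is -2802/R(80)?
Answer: 2802*I*√5/5 ≈ 1253.1*I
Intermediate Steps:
R(j) = I*√5 (R(j) = √(-5) = I*√5)
-2802/R(80) = -2802*(-I*√5/5) = -(-2802)*I*√5/5 = 2802*I*√5/5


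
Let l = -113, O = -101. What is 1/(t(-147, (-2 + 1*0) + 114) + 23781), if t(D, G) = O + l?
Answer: 1/23567 ≈ 4.2432e-5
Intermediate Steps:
t(D, G) = -214 (t(D, G) = -101 - 113 = -214)
1/(t(-147, (-2 + 1*0) + 114) + 23781) = 1/(-214 + 23781) = 1/23567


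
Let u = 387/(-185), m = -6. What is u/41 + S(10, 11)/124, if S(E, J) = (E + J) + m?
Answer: 65787/940540 ≈ 0.069946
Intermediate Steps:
u = -387/185 (u = 387*(-1/185) = -387/185 ≈ -2.0919)
S(E, J) = -6 + E + J (S(E, J) = (E + J) - 6 = -6 + E + J)
u/41 + S(10, 11)/124 = -387/185/41 + (-6 + 10 + 11)/124 = -387/185*1/41 + 15*(1/124) = -387/7585 + 15/124 = 65787/940540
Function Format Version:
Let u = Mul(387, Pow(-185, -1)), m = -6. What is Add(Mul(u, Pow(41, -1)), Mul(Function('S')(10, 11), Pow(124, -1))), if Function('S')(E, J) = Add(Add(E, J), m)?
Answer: Rational(65787, 940540) ≈ 0.069946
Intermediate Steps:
u = Rational(-387, 185) (u = Mul(387, Rational(-1, 185)) = Rational(-387, 185) ≈ -2.0919)
Function('S')(E, J) = Add(-6, E, J) (Function('S')(E, J) = Add(Add(E, J), -6) = Add(-6, E, J))
Add(Mul(u, Pow(41, -1)), Mul(Function('S')(10, 11), Pow(124, -1))) = Add(Mul(Rational(-387, 185), Pow(41, -1)), Mul(Add(-6, 10, 11), Pow(124, -1))) = Add(Mul(Rational(-387, 185), Rational(1, 41)), Mul(15, Rational(1, 124))) = Add(Rational(-387, 7585), Rational(15, 124)) = Rational(65787, 940540)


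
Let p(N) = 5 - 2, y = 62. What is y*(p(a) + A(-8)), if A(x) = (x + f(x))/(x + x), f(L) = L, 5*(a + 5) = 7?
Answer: 248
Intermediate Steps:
a = -18/5 (a = -5 + (⅕)*7 = -5 + 7/5 = -18/5 ≈ -3.6000)
p(N) = 3
A(x) = 1 (A(x) = (x + x)/(x + x) = (2*x)/((2*x)) = (2*x)*(1/(2*x)) = 1)
y*(p(a) + A(-8)) = 62*(3 + 1) = 62*4 = 248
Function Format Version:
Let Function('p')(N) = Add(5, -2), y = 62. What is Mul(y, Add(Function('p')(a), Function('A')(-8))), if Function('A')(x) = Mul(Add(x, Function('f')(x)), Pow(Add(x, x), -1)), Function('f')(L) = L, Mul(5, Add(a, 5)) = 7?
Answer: 248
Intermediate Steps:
a = Rational(-18, 5) (a = Add(-5, Mul(Rational(1, 5), 7)) = Add(-5, Rational(7, 5)) = Rational(-18, 5) ≈ -3.6000)
Function('p')(N) = 3
Function('A')(x) = 1 (Function('A')(x) = Mul(Add(x, x), Pow(Add(x, x), -1)) = Mul(Mul(2, x), Pow(Mul(2, x), -1)) = Mul(Mul(2, x), Mul(Rational(1, 2), Pow(x, -1))) = 1)
Mul(y, Add(Function('p')(a), Function('A')(-8))) = Mul(62, Add(3, 1)) = Mul(62, 4) = 248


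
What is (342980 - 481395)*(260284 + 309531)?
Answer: -78870943225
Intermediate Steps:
(342980 - 481395)*(260284 + 309531) = -138415*569815 = -78870943225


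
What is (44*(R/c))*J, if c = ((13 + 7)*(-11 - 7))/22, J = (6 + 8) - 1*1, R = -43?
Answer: 67639/45 ≈ 1503.1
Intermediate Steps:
J = 13 (J = 14 - 1 = 13)
c = -180/11 (c = (20*(-18))*(1/22) = -360*1/22 = -180/11 ≈ -16.364)
(44*(R/c))*J = (44*(-43/(-180/11)))*13 = (44*(-43*(-11/180)))*13 = (44*(473/180))*13 = (5203/45)*13 = 67639/45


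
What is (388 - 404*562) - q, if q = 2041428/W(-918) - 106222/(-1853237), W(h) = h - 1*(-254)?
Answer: -68783285094963/307637342 ≈ -2.2359e+5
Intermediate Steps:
W(h) = 254 + h (W(h) = h + 254 = 254 + h)
q = -945794842757/307637342 (q = 2041428/(254 - 918) - 106222/(-1853237) = 2041428/(-664) - 106222*(-1/1853237) = 2041428*(-1/664) + 106222/1853237 = -510357/166 + 106222/1853237 = -945794842757/307637342 ≈ -3074.4)
(388 - 404*562) - q = (388 - 404*562) - 1*(-945794842757/307637342) = (388 - 227048) + 945794842757/307637342 = -226660 + 945794842757/307637342 = -68783285094963/307637342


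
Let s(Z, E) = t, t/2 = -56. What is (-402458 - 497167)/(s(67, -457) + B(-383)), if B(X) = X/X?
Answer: 299875/37 ≈ 8104.7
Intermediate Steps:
t = -112 (t = 2*(-56) = -112)
s(Z, E) = -112
B(X) = 1
(-402458 - 497167)/(s(67, -457) + B(-383)) = (-402458 - 497167)/(-112 + 1) = -899625/(-111) = -899625*(-1/111) = 299875/37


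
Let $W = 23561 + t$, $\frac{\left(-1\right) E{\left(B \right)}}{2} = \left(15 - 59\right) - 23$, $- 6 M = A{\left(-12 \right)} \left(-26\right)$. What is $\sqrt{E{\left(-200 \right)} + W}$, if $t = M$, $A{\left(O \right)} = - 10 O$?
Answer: $\sqrt{24215} \approx 155.61$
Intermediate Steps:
$M = 520$ ($M = - \frac{\left(-10\right) \left(-12\right) \left(-26\right)}{6} = - \frac{120 \left(-26\right)}{6} = \left(- \frac{1}{6}\right) \left(-3120\right) = 520$)
$t = 520$
$E{\left(B \right)} = 134$ ($E{\left(B \right)} = - 2 \left(\left(15 - 59\right) - 23\right) = - 2 \left(-44 - 23\right) = \left(-2\right) \left(-67\right) = 134$)
$W = 24081$ ($W = 23561 + 520 = 24081$)
$\sqrt{E{\left(-200 \right)} + W} = \sqrt{134 + 24081} = \sqrt{24215}$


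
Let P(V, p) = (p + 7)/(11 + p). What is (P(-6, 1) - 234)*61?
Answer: -42700/3 ≈ -14233.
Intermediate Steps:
P(V, p) = (7 + p)/(11 + p)
(P(-6, 1) - 234)*61 = ((7 + 1)/(11 + 1) - 234)*61 = (8/12 - 234)*61 = ((1/12)*8 - 234)*61 = (2/3 - 234)*61 = -700/3*61 = -42700/3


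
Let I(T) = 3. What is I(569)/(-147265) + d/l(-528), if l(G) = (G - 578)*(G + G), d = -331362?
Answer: -8133588123/28666015840 ≈ -0.28374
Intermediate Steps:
l(G) = 2*G*(-578 + G) (l(G) = (-578 + G)*(2*G) = 2*G*(-578 + G))
I(569)/(-147265) + d/l(-528) = 3/(-147265) - 331362*(-1/(1056*(-578 - 528))) = 3*(-1/147265) - 331362/(2*(-528)*(-1106)) = -3/147265 - 331362/1167936 = -3/147265 - 331362*1/1167936 = -3/147265 - 55227/194656 = -8133588123/28666015840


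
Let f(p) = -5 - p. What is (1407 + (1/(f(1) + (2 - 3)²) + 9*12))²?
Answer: 57365476/25 ≈ 2.2946e+6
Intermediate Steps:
(1407 + (1/(f(1) + (2 - 3)²) + 9*12))² = (1407 + (1/((-5 - 1*1) + (2 - 3)²) + 9*12))² = (1407 + (1/((-5 - 1) + (-1)²) + 108))² = (1407 + (1/(-6 + 1) + 108))² = (1407 + (1/(-5) + 108))² = (1407 + (-⅕ + 108))² = (1407 + 539/5)² = (7574/5)² = 57365476/25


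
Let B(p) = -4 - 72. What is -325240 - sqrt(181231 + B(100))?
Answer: -325240 - sqrt(181155) ≈ -3.2567e+5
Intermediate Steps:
B(p) = -76
-325240 - sqrt(181231 + B(100)) = -325240 - sqrt(181231 - 76) = -325240 - sqrt(181155)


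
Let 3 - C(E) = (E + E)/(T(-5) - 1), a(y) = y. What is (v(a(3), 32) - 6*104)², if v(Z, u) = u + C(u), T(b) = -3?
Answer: 328329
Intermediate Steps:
C(E) = 3 + E/2 (C(E) = 3 - (E + E)/(-3 - 1) = 3 - 2*E/(-4) = 3 - 2*E*(-1)/4 = 3 - (-1)*E/2 = 3 + E/2)
v(Z, u) = 3 + 3*u/2 (v(Z, u) = u + (3 + u/2) = 3 + 3*u/2)
(v(a(3), 32) - 6*104)² = ((3 + (3/2)*32) - 6*104)² = ((3 + 48) - 624)² = (51 - 624)² = (-573)² = 328329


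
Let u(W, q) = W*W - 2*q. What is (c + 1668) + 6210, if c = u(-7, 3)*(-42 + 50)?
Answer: 8222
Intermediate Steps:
u(W, q) = W² - 2*q
c = 344 (c = ((-7)² - 2*3)*(-42 + 50) = (49 - 6)*8 = 43*8 = 344)
(c + 1668) + 6210 = (344 + 1668) + 6210 = 2012 + 6210 = 8222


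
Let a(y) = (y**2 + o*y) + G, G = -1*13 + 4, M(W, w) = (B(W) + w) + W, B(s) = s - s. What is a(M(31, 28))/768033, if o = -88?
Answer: -1720/768033 ≈ -0.0022395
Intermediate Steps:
B(s) = 0
M(W, w) = W + w (M(W, w) = (0 + w) + W = w + W = W + w)
G = -9 (G = -13 + 4 = -9)
a(y) = -9 + y**2 - 88*y (a(y) = (y**2 - 88*y) - 9 = -9 + y**2 - 88*y)
a(M(31, 28))/768033 = (-9 + (31 + 28)**2 - 88*(31 + 28))/768033 = (-9 + 59**2 - 88*59)*(1/768033) = (-9 + 3481 - 5192)*(1/768033) = -1720*1/768033 = -1720/768033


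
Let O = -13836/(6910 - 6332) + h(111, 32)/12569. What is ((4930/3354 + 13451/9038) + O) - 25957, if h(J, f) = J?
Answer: -1430240894891905123/55055912948166 ≈ -25978.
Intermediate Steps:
O = -86920263/3632441 (O = -13836/(6910 - 6332) + 111/12569 = -13836/578 + 111*(1/12569) = -13836*1/578 + 111/12569 = -6918/289 + 111/12569 = -86920263/3632441 ≈ -23.929)
((4930/3354 + 13451/9038) + O) - 25957 = ((4930/3354 + 13451/9038) - 86920263/3632441) - 25957 = ((4930*(1/3354) + 13451*(1/9038)) - 86920263/3632441) - 25957 = ((2465/1677 + 13451/9038) - 86920263/3632441) - 25957 = (44835997/15156726 - 86920263/3632441) - 25957 = -1154562496360261/55055912948166 - 25957 = -1430240894891905123/55055912948166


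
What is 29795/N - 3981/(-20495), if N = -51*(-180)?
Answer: 129438821/37628820 ≈ 3.4399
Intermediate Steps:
N = 9180
29795/N - 3981/(-20495) = 29795/9180 - 3981/(-20495) = 29795*(1/9180) - 3981*(-1/20495) = 5959/1836 + 3981/20495 = 129438821/37628820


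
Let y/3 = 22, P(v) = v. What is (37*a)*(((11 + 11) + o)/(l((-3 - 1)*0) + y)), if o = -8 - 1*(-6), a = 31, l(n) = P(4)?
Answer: 2294/7 ≈ 327.71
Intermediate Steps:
l(n) = 4
y = 66 (y = 3*22 = 66)
o = -2 (o = -8 + 6 = -2)
(37*a)*(((11 + 11) + o)/(l((-3 - 1)*0) + y)) = (37*31)*(((11 + 11) - 2)/(4 + 66)) = 1147*((22 - 2)/70) = 1147*(20*(1/70)) = 1147*(2/7) = 2294/7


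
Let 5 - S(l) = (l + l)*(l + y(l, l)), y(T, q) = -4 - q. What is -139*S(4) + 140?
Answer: -5003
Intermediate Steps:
S(l) = 5 + 8*l (S(l) = 5 - (l + l)*(l + (-4 - l)) = 5 - 2*l*(-4) = 5 - (-8)*l = 5 + 8*l)
-139*S(4) + 140 = -139*(5 + 8*4) + 140 = -139*(5 + 32) + 140 = -139*37 + 140 = -5143 + 140 = -5003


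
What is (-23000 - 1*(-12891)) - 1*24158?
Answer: -34267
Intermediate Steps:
(-23000 - 1*(-12891)) - 1*24158 = (-23000 + 12891) - 24158 = -10109 - 24158 = -34267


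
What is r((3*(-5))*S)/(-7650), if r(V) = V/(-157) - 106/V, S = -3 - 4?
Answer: 27667/126110250 ≈ 0.00021939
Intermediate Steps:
S = -7
r(V) = -106/V - V/157 (r(V) = V*(-1/157) - 106/V = -V/157 - 106/V = -106/V - V/157)
r((3*(-5))*S)/(-7650) = (-106/((3*(-5))*(-7)) - 3*(-5)*(-7)/157)/(-7650) = (-106/((-15*(-7))) - (-15)*(-7)/157)*(-1/7650) = (-106/105 - 1/157*105)*(-1/7650) = (-106*1/105 - 105/157)*(-1/7650) = (-106/105 - 105/157)*(-1/7650) = -27667/16485*(-1/7650) = 27667/126110250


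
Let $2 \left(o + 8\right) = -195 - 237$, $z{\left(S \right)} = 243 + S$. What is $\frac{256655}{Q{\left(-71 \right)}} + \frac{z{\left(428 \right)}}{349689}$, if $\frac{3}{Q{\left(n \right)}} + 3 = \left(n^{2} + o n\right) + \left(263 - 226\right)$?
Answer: $\frac{627617766053606}{349689} \approx 1.7948 \cdot 10^{9}$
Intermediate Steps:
$o = -224$ ($o = -8 + \frac{-195 - 237}{2} = -8 + \frac{1}{2} \left(-432\right) = -8 - 216 = -224$)
$Q{\left(n \right)} = \frac{3}{34 + n^{2} - 224 n}$ ($Q{\left(n \right)} = \frac{3}{-3 + \left(\left(n^{2} - 224 n\right) + \left(263 - 226\right)\right)} = \frac{3}{-3 + \left(\left(n^{2} - 224 n\right) + 37\right)} = \frac{3}{-3 + \left(37 + n^{2} - 224 n\right)} = \frac{3}{34 + n^{2} - 224 n}$)
$\frac{256655}{Q{\left(-71 \right)}} + \frac{z{\left(428 \right)}}{349689} = \frac{256655}{3 \frac{1}{34 + \left(-71\right)^{2} - -15904}} + \frac{243 + 428}{349689} = \frac{256655}{3 \frac{1}{34 + 5041 + 15904}} + 671 \cdot \frac{1}{349689} = \frac{256655}{3 \cdot \frac{1}{20979}} + \frac{671}{349689} = 256655 \frac{1}{\frac{1}{6993}} + \frac{671}{349689} = 256655 \cdot 6993 + \frac{671}{349689} = 1794788415 + \frac{671}{349689} = \frac{627617766053606}{349689}$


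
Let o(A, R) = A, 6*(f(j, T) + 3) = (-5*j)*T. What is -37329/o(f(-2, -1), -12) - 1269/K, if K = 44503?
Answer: 4983739695/623042 ≈ 7999.0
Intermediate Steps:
f(j, T) = -3 - 5*T*j/6 (f(j, T) = -3 + ((-5*j)*T)/6 = -3 + (-5*T*j)/6 = -3 - 5*T*j/6)
-37329/o(f(-2, -1), -12) - 1269/K = -37329/(-3 - ⅚*(-1)*(-2)) - 1269/44503 = -37329/(-3 - 5/3) - 1269*1/44503 = -37329/(-14/3) - 1269/44503 = -37329*(-3/14) - 1269/44503 = 111987/14 - 1269/44503 = 4983739695/623042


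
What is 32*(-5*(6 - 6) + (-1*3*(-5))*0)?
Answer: 0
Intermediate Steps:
32*(-5*(6 - 6) + (-1*3*(-5))*0) = 32*(-5*0 - 3*(-5)*0) = 32*(0 + 15*0) = 32*(0 + 0) = 32*0 = 0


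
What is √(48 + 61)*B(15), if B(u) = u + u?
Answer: 30*√109 ≈ 313.21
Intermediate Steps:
B(u) = 2*u
√(48 + 61)*B(15) = √(48 + 61)*(2*15) = √109*30 = 30*√109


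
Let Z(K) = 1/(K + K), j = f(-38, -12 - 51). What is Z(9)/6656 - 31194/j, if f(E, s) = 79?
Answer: -3737290673/9464832 ≈ -394.86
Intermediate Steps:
j = 79
Z(K) = 1/(2*K)
Z(9)/6656 - 31194/j = ((½)/9)/6656 - 31194/79 = ((½)*(⅑))*(1/6656) - 31194*1/79 = (1/18)*(1/6656) - 31194/79 = 1/119808 - 31194/79 = -3737290673/9464832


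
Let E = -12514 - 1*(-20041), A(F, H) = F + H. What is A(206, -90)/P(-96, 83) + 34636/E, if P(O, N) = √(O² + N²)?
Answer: 34636/7527 + 116*√16105/16105 ≈ 5.5156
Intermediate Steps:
E = 7527 (E = -12514 + 20041 = 7527)
P(O, N) = √(N² + O²)
A(206, -90)/P(-96, 83) + 34636/E = (206 - 90)/(√(83² + (-96)²)) + 34636/7527 = 116/(√(6889 + 9216)) + 34636*(1/7527) = 116/(√16105) + 34636/7527 = 116*(√16105/16105) + 34636/7527 = 116*√16105/16105 + 34636/7527 = 34636/7527 + 116*√16105/16105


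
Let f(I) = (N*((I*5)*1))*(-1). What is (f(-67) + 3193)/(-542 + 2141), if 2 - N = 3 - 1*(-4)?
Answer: 506/533 ≈ 0.94934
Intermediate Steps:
N = -5 (N = 2 - (3 - 1*(-4)) = 2 - (3 + 4) = 2 - 1*7 = 2 - 7 = -5)
f(I) = 25*I (f(I) = -5*I*5*(-1) = -5*5*I*(-1) = -25*I*(-1) = 25*I)
(f(-67) + 3193)/(-542 + 2141) = (25*(-67) + 3193)/(-542 + 2141) = (-1675 + 3193)/1599 = 1518*(1/1599) = 506/533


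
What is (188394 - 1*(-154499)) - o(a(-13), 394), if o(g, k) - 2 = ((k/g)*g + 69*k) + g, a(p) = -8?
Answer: 315319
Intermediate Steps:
o(g, k) = 2 + g + 70*k (o(g, k) = 2 + (((k/g)*g + 69*k) + g) = 2 + ((k + 69*k) + g) = 2 + (70*k + g) = 2 + (g + 70*k) = 2 + g + 70*k)
(188394 - 1*(-154499)) - o(a(-13), 394) = (188394 - 1*(-154499)) - (2 - 8 + 70*394) = (188394 + 154499) - (2 - 8 + 27580) = 342893 - 1*27574 = 342893 - 27574 = 315319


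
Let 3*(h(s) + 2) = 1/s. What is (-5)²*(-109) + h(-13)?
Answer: -106354/39 ≈ -2727.0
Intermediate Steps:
h(s) = -2 + 1/(3*s)
(-5)²*(-109) + h(-13) = (-5)²*(-109) + (-2 + (⅓)/(-13)) = 25*(-109) + (-2 + (⅓)*(-1/13)) = -2725 + (-2 - 1/39) = -2725 - 79/39 = -106354/39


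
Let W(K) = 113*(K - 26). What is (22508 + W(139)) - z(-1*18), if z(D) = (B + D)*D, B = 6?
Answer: 35061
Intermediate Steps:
W(K) = -2938 + 113*K (W(K) = 113*(-26 + K) = -2938 + 113*K)
z(D) = D*(6 + D) (z(D) = (6 + D)*D = D*(6 + D))
(22508 + W(139)) - z(-1*18) = (22508 + (-2938 + 113*139)) - (-1*18)*(6 - 1*18) = (22508 + (-2938 + 15707)) - (-18)*(6 - 18) = (22508 + 12769) - (-18)*(-12) = 35277 - 1*216 = 35277 - 216 = 35061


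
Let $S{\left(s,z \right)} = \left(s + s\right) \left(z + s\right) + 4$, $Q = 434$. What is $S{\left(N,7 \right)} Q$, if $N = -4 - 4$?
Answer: $8680$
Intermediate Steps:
$N = -8$ ($N = -4 - 4 = -8$)
$S{\left(s,z \right)} = 4 + 2 s \left(s + z\right)$ ($S{\left(s,z \right)} = 2 s \left(s + z\right) + 4 = 4 + 2 s \left(s + z\right)$)
$S{\left(N,7 \right)} Q = \left(4 + 2 \left(-8\right)^{2} + 2 \left(-8\right) 7\right) 434 = \left(4 + 2 \cdot 64 - 112\right) 434 = \left(4 + 128 - 112\right) 434 = 20 \cdot 434 = 8680$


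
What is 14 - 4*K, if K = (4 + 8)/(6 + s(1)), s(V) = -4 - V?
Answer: -34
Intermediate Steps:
K = 12 (K = (4 + 8)/(6 + (-4 - 1*1)) = 12/(6 + (-4 - 1)) = 12/(6 - 5) = 12/1 = 12*1 = 12)
14 - 4*K = 14 - 4*12 = 14 - 48 = -34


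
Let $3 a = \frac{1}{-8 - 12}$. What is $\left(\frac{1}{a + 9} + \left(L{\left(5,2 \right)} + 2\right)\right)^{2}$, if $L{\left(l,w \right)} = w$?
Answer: $\frac{4910656}{290521} \approx 16.903$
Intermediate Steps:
$a = - \frac{1}{60}$ ($a = \frac{1}{3 \left(-8 - 12\right)} = \frac{1}{3 \left(-20\right)} = \frac{1}{3} \left(- \frac{1}{20}\right) = - \frac{1}{60} \approx -0.016667$)
$\left(\frac{1}{a + 9} + \left(L{\left(5,2 \right)} + 2\right)\right)^{2} = \left(\frac{1}{- \frac{1}{60} + 9} + \left(2 + 2\right)\right)^{2} = \left(\frac{1}{\frac{539}{60}} + 4\right)^{2} = \left(\frac{60}{539} + 4\right)^{2} = \left(\frac{2216}{539}\right)^{2} = \frac{4910656}{290521}$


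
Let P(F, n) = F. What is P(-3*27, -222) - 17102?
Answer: -17183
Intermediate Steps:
P(-3*27, -222) - 17102 = -3*27 - 17102 = -81 - 17102 = -17183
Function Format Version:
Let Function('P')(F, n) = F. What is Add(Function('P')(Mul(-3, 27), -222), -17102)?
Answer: -17183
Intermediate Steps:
Add(Function('P')(Mul(-3, 27), -222), -17102) = Add(Mul(-3, 27), -17102) = Add(-81, -17102) = -17183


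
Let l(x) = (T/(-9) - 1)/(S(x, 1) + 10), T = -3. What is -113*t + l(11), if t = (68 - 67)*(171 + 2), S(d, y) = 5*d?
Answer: -3812057/195 ≈ -19549.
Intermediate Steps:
t = 173 (t = 1*173 = 173)
l(x) = -2/(3*(10 + 5*x)) (l(x) = (-3/(-9) - 1)/(5*x + 10) = (-3*(-⅑) - 1)/(10 + 5*x) = (⅓ - 1)/(10 + 5*x) = -2/(3*(10 + 5*x)))
-113*t + l(11) = -113*173 - 2/(30 + 15*11) = -19549 - 2/(30 + 165) = -19549 - 2/195 = -3812057/195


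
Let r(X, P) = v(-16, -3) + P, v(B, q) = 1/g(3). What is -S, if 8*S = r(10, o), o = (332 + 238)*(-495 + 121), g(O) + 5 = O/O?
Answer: 852721/32 ≈ 26648.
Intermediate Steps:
g(O) = -4 (g(O) = -5 + O/O = -5 + 1 = -4)
o = -213180 (o = 570*(-374) = -213180)
v(B, q) = -¼ (v(B, q) = 1/(-4) = -¼)
r(X, P) = -¼ + P
S = -852721/32 (S = (-¼ - 213180)/8 = (⅛)*(-852721/4) = -852721/32 ≈ -26648.)
-S = -1*(-852721/32) = 852721/32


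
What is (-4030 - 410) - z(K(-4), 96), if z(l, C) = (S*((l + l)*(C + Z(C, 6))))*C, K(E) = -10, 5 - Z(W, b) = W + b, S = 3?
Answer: -10200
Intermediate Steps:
Z(W, b) = 5 - W - b (Z(W, b) = 5 - (W + b) = 5 + (-W - b) = 5 - W - b)
z(l, C) = -6*C*l (z(l, C) = (3*((l + l)*(C + (5 - C - 1*6))))*C = (3*((2*l)*(C + (5 - C - 6))))*C = (3*((2*l)*(C + (-1 - C))))*C = (3*((2*l)*(-1)))*C = (3*(-2*l))*C = (-6*l)*C = -6*C*l)
(-4030 - 410) - z(K(-4), 96) = (-4030 - 410) - (-6)*96*(-10) = -4440 - 1*5760 = -4440 - 5760 = -10200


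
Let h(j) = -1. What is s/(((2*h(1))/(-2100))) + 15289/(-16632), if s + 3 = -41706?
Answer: -728389307689/16632 ≈ -4.3794e+7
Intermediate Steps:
s = -41709 (s = -3 - 41706 = -41709)
s/(((2*h(1))/(-2100))) + 15289/(-16632) = -41709/((2*(-1))/(-2100)) + 15289/(-16632) = -41709/((-2*(-1/2100))) + 15289*(-1/16632) = -41709/1/1050 - 15289/16632 = -41709*1050 - 15289/16632 = -43794450 - 15289/16632 = -728389307689/16632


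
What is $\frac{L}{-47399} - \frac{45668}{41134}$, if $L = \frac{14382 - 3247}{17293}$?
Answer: $- \frac{18716594503983}{16858171544269} \approx -1.1102$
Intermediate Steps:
$L = \frac{11135}{17293}$ ($L = 11135 \cdot \frac{1}{17293} = \frac{11135}{17293} \approx 0.6439$)
$\frac{L}{-47399} - \frac{45668}{41134} = \frac{11135}{17293 \left(-47399\right)} - \frac{45668}{41134} = \frac{11135}{17293} \left(- \frac{1}{47399}\right) - \frac{22834}{20567} = - \frac{11135}{819670907} - \frac{22834}{20567} = - \frac{18716594503983}{16858171544269}$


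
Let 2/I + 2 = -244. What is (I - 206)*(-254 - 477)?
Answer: 18522809/123 ≈ 1.5059e+5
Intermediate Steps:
I = -1/123 (I = 2/(-2 - 244) = 2/(-246) = 2*(-1/246) = -1/123 ≈ -0.0081301)
(I - 206)*(-254 - 477) = (-1/123 - 206)*(-254 - 477) = -25339/123*(-731) = 18522809/123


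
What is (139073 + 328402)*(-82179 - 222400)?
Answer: -142383068025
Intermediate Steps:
(139073 + 328402)*(-82179 - 222400) = 467475*(-304579) = -142383068025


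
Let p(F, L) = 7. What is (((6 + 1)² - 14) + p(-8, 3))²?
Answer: 1764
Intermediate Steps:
(((6 + 1)² - 14) + p(-8, 3))² = (((6 + 1)² - 14) + 7)² = ((7² - 14) + 7)² = ((49 - 14) + 7)² = (35 + 7)² = 42² = 1764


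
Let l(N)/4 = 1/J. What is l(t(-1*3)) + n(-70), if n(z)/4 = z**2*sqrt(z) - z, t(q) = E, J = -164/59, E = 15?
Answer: 11421/41 + 19600*I*sqrt(70) ≈ 278.56 + 1.6399e+5*I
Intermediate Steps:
J = -164/59 (J = -164*1/59 = -164/59 ≈ -2.7797)
t(q) = 15
l(N) = -59/41 (l(N) = 4/(-164/59) = 4*(-59/164) = -59/41)
n(z) = -4*z + 4*z**(5/2) (n(z) = 4*(z**2*sqrt(z) - z) = 4*(z**(5/2) - z) = -4*z + 4*z**(5/2))
l(t(-1*3)) + n(-70) = -59/41 + (-4*(-70) + 4*(-70)**(5/2)) = -59/41 + (280 + 4*(4900*I*sqrt(70))) = -59/41 + (280 + 19600*I*sqrt(70)) = 11421/41 + 19600*I*sqrt(70)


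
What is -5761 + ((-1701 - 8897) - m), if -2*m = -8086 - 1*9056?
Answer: -24930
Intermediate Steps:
m = 8571 (m = -(-8086 - 1*9056)/2 = -(-8086 - 9056)/2 = -½*(-17142) = 8571)
-5761 + ((-1701 - 8897) - m) = -5761 + ((-1701 - 8897) - 1*8571) = -5761 + (-10598 - 8571) = -5761 - 19169 = -24930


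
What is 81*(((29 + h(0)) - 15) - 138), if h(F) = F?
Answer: -10044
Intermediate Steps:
81*(((29 + h(0)) - 15) - 138) = 81*(((29 + 0) - 15) - 138) = 81*((29 - 15) - 138) = 81*(14 - 138) = 81*(-124) = -10044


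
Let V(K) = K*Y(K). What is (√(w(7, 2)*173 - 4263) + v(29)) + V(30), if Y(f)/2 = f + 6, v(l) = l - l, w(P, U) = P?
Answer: 2160 + 2*I*√763 ≈ 2160.0 + 55.245*I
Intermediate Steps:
v(l) = 0
Y(f) = 12 + 2*f (Y(f) = 2*(f + 6) = 2*(6 + f) = 12 + 2*f)
V(K) = K*(12 + 2*K)
(√(w(7, 2)*173 - 4263) + v(29)) + V(30) = (√(7*173 - 4263) + 0) + 2*30*(6 + 30) = (√(1211 - 4263) + 0) + 2*30*36 = (√(-3052) + 0) + 2160 = (2*I*√763 + 0) + 2160 = 2*I*√763 + 2160 = 2160 + 2*I*√763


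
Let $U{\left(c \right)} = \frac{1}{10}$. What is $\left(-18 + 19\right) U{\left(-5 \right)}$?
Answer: $\frac{1}{10} \approx 0.1$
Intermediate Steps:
$U{\left(c \right)} = \frac{1}{10}$
$\left(-18 + 19\right) U{\left(-5 \right)} = \left(-18 + 19\right) \frac{1}{10} = 1 \cdot \frac{1}{10} = \frac{1}{10}$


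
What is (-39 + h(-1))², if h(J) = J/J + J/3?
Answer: 13225/9 ≈ 1469.4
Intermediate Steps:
h(J) = 1 + J/3 (h(J) = 1 + J*(⅓) = 1 + J/3)
(-39 + h(-1))² = (-39 + (1 + (⅓)*(-1)))² = (-39 + (1 - ⅓))² = (-39 + ⅔)² = (-115/3)² = 13225/9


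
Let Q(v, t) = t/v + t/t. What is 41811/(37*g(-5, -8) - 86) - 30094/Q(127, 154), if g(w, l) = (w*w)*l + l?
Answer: -9918023469/728914 ≈ -13607.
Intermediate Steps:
g(w, l) = l + l*w² (g(w, l) = w²*l + l = l*w² + l = l + l*w²)
Q(v, t) = 1 + t/v (Q(v, t) = t/v + 1 = 1 + t/v)
41811/(37*g(-5, -8) - 86) - 30094/Q(127, 154) = 41811/(37*(-8*(1 + (-5)²)) - 86) - 30094*127/(154 + 127) = 41811/(37*(-8*(1 + 25)) - 86) - 30094/((1/127)*281) = 41811/(37*(-8*26) - 86) - 30094/281/127 = 41811/(37*(-208) - 86) - 30094*127/281 = 41811/(-7696 - 86) - 3821938/281 = 41811/(-7782) - 3821938/281 = 41811*(-1/7782) - 3821938/281 = -13937/2594 - 3821938/281 = -9918023469/728914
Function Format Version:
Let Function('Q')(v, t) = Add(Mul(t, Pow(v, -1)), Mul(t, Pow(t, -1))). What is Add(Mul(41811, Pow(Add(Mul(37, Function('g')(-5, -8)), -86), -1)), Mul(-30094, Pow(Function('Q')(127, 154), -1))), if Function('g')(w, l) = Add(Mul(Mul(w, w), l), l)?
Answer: Rational(-9918023469, 728914) ≈ -13607.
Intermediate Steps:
Function('g')(w, l) = Add(l, Mul(l, Pow(w, 2))) (Function('g')(w, l) = Add(Mul(Pow(w, 2), l), l) = Add(Mul(l, Pow(w, 2)), l) = Add(l, Mul(l, Pow(w, 2))))
Function('Q')(v, t) = Add(1, Mul(t, Pow(v, -1))) (Function('Q')(v, t) = Add(Mul(t, Pow(v, -1)), 1) = Add(1, Mul(t, Pow(v, -1))))
Add(Mul(41811, Pow(Add(Mul(37, Function('g')(-5, -8)), -86), -1)), Mul(-30094, Pow(Function('Q')(127, 154), -1))) = Add(Mul(41811, Pow(Add(Mul(37, Mul(-8, Add(1, Pow(-5, 2)))), -86), -1)), Mul(-30094, Pow(Mul(Pow(127, -1), Add(154, 127)), -1))) = Add(Mul(41811, Pow(Add(Mul(37, Mul(-8, Add(1, 25))), -86), -1)), Mul(-30094, Pow(Mul(Rational(1, 127), 281), -1))) = Add(Mul(41811, Pow(Add(Mul(37, Mul(-8, 26)), -86), -1)), Mul(-30094, Pow(Rational(281, 127), -1))) = Add(Mul(41811, Pow(Add(Mul(37, -208), -86), -1)), Mul(-30094, Rational(127, 281))) = Add(Mul(41811, Pow(Add(-7696, -86), -1)), Rational(-3821938, 281)) = Add(Mul(41811, Pow(-7782, -1)), Rational(-3821938, 281)) = Add(Mul(41811, Rational(-1, 7782)), Rational(-3821938, 281)) = Add(Rational(-13937, 2594), Rational(-3821938, 281)) = Rational(-9918023469, 728914)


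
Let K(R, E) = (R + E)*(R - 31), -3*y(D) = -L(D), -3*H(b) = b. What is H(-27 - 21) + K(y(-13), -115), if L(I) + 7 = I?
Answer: 41389/9 ≈ 4598.8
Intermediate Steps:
H(b) = -b/3
L(I) = -7 + I
y(D) = -7/3 + D/3 (y(D) = -(-1)*(-7 + D)/3 = -(7 - D)/3 = -7/3 + D/3)
K(R, E) = (-31 + R)*(E + R) (K(R, E) = (E + R)*(-31 + R) = (-31 + R)*(E + R))
H(-27 - 21) + K(y(-13), -115) = -(-27 - 21)/3 + ((-7/3 + (⅓)*(-13))² - 31*(-115) - 31*(-7/3 + (⅓)*(-13)) - 115*(-7/3 + (⅓)*(-13))) = -⅓*(-48) + ((-7/3 - 13/3)² + 3565 - 31*(-7/3 - 13/3) - 115*(-7/3 - 13/3)) = 16 + ((-20/3)² + 3565 - 31*(-20/3) - 115*(-20/3)) = 16 + (400/9 + 3565 + 620/3 + 2300/3) = 16 + 41245/9 = 41389/9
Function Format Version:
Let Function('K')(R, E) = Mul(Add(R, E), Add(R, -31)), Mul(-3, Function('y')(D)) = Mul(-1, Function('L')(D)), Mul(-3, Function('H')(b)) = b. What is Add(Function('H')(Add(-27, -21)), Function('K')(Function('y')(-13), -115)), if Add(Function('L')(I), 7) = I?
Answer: Rational(41389, 9) ≈ 4598.8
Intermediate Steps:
Function('H')(b) = Mul(Rational(-1, 3), b)
Function('L')(I) = Add(-7, I)
Function('y')(D) = Add(Rational(-7, 3), Mul(Rational(1, 3), D)) (Function('y')(D) = Mul(Rational(-1, 3), Mul(-1, Add(-7, D))) = Mul(Rational(-1, 3), Add(7, Mul(-1, D))) = Add(Rational(-7, 3), Mul(Rational(1, 3), D)))
Function('K')(R, E) = Mul(Add(-31, R), Add(E, R)) (Function('K')(R, E) = Mul(Add(E, R), Add(-31, R)) = Mul(Add(-31, R), Add(E, R)))
Add(Function('H')(Add(-27, -21)), Function('K')(Function('y')(-13), -115)) = Add(Mul(Rational(-1, 3), Add(-27, -21)), Add(Pow(Add(Rational(-7, 3), Mul(Rational(1, 3), -13)), 2), Mul(-31, -115), Mul(-31, Add(Rational(-7, 3), Mul(Rational(1, 3), -13))), Mul(-115, Add(Rational(-7, 3), Mul(Rational(1, 3), -13))))) = Add(Mul(Rational(-1, 3), -48), Add(Pow(Add(Rational(-7, 3), Rational(-13, 3)), 2), 3565, Mul(-31, Add(Rational(-7, 3), Rational(-13, 3))), Mul(-115, Add(Rational(-7, 3), Rational(-13, 3))))) = Add(16, Add(Pow(Rational(-20, 3), 2), 3565, Mul(-31, Rational(-20, 3)), Mul(-115, Rational(-20, 3)))) = Add(16, Add(Rational(400, 9), 3565, Rational(620, 3), Rational(2300, 3))) = Add(16, Rational(41245, 9)) = Rational(41389, 9)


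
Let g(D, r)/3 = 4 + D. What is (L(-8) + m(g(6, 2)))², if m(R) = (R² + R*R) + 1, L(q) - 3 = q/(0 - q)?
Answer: 3250809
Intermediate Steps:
L(q) = 2 (L(q) = 3 + q/(0 - q) = 3 + q/((-q)) = 3 + q*(-1/q) = 3 - 1 = 2)
g(D, r) = 12 + 3*D (g(D, r) = 3*(4 + D) = 12 + 3*D)
m(R) = 1 + 2*R² (m(R) = (R² + R²) + 1 = 2*R² + 1 = 1 + 2*R²)
(L(-8) + m(g(6, 2)))² = (2 + (1 + 2*(12 + 3*6)²))² = (2 + (1 + 2*(12 + 18)²))² = (2 + (1 + 2*30²))² = (2 + (1 + 2*900))² = (2 + (1 + 1800))² = (2 + 1801)² = 1803² = 3250809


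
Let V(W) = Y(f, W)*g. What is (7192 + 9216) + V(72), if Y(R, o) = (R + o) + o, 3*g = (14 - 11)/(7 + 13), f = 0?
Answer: 82076/5 ≈ 16415.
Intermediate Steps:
g = 1/20 (g = ((14 - 11)/(7 + 13))/3 = (3/20)/3 = (3*(1/20))/3 = (1/3)*(3/20) = 1/20 ≈ 0.050000)
Y(R, o) = R + 2*o
V(W) = W/10 (V(W) = (0 + 2*W)*(1/20) = (2*W)*(1/20) = W/10)
(7192 + 9216) + V(72) = (7192 + 9216) + (1/10)*72 = 16408 + 36/5 = 82076/5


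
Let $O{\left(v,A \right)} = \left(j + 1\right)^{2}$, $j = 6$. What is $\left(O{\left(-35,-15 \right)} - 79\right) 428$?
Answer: $-12840$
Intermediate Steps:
$O{\left(v,A \right)} = 49$ ($O{\left(v,A \right)} = \left(6 + 1\right)^{2} = 7^{2} = 49$)
$\left(O{\left(-35,-15 \right)} - 79\right) 428 = \left(49 - 79\right) 428 = \left(-30\right) 428 = -12840$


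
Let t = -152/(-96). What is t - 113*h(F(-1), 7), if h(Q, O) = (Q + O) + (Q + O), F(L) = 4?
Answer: -29813/12 ≈ -2484.4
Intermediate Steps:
t = 19/12 (t = -152*(-1/96) = 19/12 ≈ 1.5833)
h(Q, O) = 2*O + 2*Q (h(Q, O) = (O + Q) + (O + Q) = 2*O + 2*Q)
t - 113*h(F(-1), 7) = 19/12 - 113*(2*7 + 2*4) = 19/12 - 113*(14 + 8) = 19/12 - 113*22 = 19/12 - 2486 = -29813/12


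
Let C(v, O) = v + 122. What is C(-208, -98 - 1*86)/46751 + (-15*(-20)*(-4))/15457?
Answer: -57430502/722630207 ≈ -0.079474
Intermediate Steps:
C(v, O) = 122 + v
C(-208, -98 - 1*86)/46751 + (-15*(-20)*(-4))/15457 = (122 - 208)/46751 + (-15*(-20)*(-4))/15457 = -86*1/46751 + (300*(-4))*(1/15457) = -86/46751 - 1200*1/15457 = -86/46751 - 1200/15457 = -57430502/722630207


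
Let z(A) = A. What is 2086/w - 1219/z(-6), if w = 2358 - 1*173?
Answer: 2676031/13110 ≈ 204.12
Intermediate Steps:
w = 2185 (w = 2358 - 173 = 2185)
2086/w - 1219/z(-6) = 2086/2185 - 1219/(-6) = 2086*(1/2185) - 1219*(-1/6) = 2086/2185 + 1219/6 = 2676031/13110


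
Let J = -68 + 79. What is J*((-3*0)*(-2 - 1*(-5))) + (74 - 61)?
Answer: 13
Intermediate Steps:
J = 11
J*((-3*0)*(-2 - 1*(-5))) + (74 - 61) = 11*((-3*0)*(-2 - 1*(-5))) + (74 - 61) = 11*(0*(-2 + 5)) + 13 = 11*(0*3) + 13 = 11*0 + 13 = 0 + 13 = 13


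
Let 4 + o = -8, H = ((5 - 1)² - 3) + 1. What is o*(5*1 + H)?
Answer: -228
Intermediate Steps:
H = 14 (H = (4² - 3) + 1 = (16 - 3) + 1 = 13 + 1 = 14)
o = -12 (o = -4 - 8 = -12)
o*(5*1 + H) = -12*(5*1 + 14) = -12*(5 + 14) = -12*19 = -228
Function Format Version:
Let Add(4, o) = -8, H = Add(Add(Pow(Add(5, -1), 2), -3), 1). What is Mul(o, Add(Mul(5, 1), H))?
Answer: -228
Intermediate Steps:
H = 14 (H = Add(Add(Pow(4, 2), -3), 1) = Add(Add(16, -3), 1) = Add(13, 1) = 14)
o = -12 (o = Add(-4, -8) = -12)
Mul(o, Add(Mul(5, 1), H)) = Mul(-12, Add(Mul(5, 1), 14)) = Mul(-12, Add(5, 14)) = Mul(-12, 19) = -228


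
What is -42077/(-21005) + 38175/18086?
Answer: 1562870497/379896430 ≈ 4.1139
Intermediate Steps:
-42077/(-21005) + 38175/18086 = -42077*(-1/21005) + 38175*(1/18086) = 42077/21005 + 38175/18086 = 1562870497/379896430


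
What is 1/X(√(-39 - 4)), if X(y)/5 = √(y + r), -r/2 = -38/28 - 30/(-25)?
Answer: √35/(5*√(11 + 35*I*√43)) ≈ 0.056501 - 0.053858*I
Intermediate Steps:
r = 11/35 (r = -2*(-38/28 - 30/(-25)) = -2*(-38*1/28 - 30*(-1/25)) = -2*(-19/14 + 6/5) = -2*(-11/70) = 11/35 ≈ 0.31429)
X(y) = 5*√(11/35 + y) (X(y) = 5*√(y + 11/35) = 5*√(11/35 + y))
1/X(√(-39 - 4)) = 1/(√(385 + 1225*√(-39 - 4))/7) = 1/(√(385 + 1225*√(-43))/7) = 1/(√(385 + 1225*(I*√43))/7) = 1/(√(385 + 1225*I*√43)/7) = 7/√(385 + 1225*I*√43)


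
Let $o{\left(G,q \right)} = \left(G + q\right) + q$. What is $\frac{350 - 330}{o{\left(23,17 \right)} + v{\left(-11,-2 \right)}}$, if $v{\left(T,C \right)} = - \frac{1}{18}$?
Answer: $\frac{72}{205} \approx 0.35122$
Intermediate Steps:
$o{\left(G,q \right)} = G + 2 q$
$v{\left(T,C \right)} = - \frac{1}{18}$ ($v{\left(T,C \right)} = \left(-1\right) \frac{1}{18} = - \frac{1}{18}$)
$\frac{350 - 330}{o{\left(23,17 \right)} + v{\left(-11,-2 \right)}} = \frac{350 - 330}{\left(23 + 2 \cdot 17\right) - \frac{1}{18}} = \frac{20}{\left(23 + 34\right) - \frac{1}{18}} = \frac{20}{57 - \frac{1}{18}} = \frac{20}{\frac{1025}{18}} = 20 \cdot \frac{18}{1025} = \frac{72}{205}$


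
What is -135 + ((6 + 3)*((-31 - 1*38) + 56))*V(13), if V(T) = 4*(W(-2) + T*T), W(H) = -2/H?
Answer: -79695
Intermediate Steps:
V(T) = 4 + 4*T² (V(T) = 4*(-2/(-2) + T*T) = 4*(-2*(-½) + T²) = 4*(1 + T²) = 4 + 4*T²)
-135 + ((6 + 3)*((-31 - 1*38) + 56))*V(13) = -135 + ((6 + 3)*((-31 - 1*38) + 56))*(4 + 4*13²) = -135 + (9*((-31 - 38) + 56))*(4 + 4*169) = -135 + (9*(-69 + 56))*(4 + 676) = -135 + (9*(-13))*680 = -135 - 117*680 = -135 - 79560 = -79695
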